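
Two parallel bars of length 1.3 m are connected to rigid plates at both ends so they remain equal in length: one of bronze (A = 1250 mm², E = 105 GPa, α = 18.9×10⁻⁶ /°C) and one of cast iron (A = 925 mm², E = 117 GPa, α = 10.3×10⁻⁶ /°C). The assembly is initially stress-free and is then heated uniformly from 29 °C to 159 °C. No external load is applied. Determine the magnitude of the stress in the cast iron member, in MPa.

σ ≈ 71.7 MPa (tensile)

Equilibrium of a rigid end plate with no external load gives equal and opposite internal forces ±P in the two members. Since α_{bronze} > α_{cast iron}, heating drives the bronze into compression and the cast iron into tension.
Setting the final lengths equal and cancelling L: (α₁ − α₂)ΔT = P/(A₁E₁) + P/(A₂E₂).
|α₁ − α₂|·ΔT = 8.6×10⁻⁶ × 130 = 0.001118.
1/(A₁E₁) + 1/(A₂E₂) = 1/(1250×105×10³) + 1/(925×117×10³) = 1.686×10⁻⁸ N⁻¹.
So P = 0.001118 / 1.686×10⁻⁸ = 66.31 kN.
σ_{cast iron} = P/A₂ = 66310/925 = 71.69 MPa, tensile.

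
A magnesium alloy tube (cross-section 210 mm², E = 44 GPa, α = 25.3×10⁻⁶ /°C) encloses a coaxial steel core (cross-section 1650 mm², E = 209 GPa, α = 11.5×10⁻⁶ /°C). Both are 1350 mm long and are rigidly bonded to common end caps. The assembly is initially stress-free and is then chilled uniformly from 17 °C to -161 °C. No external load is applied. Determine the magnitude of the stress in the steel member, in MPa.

σ ≈ 13.4 MPa (compressive)

Both members must finish at the same length. With the larger α, the magnesium alloy tends to over-contract; the plates restrain it, putting the magnesium alloy in tension and the steel in compression. With no external load the two internal forces are equal and opposite, magnitude P.
Equating the net (thermal + elastic) strains gives |α₁ − α₂|·ΔT = P·[1/(A₁E₁) + 1/(A₂E₂)].
|α₁ − α₂|·ΔT = 13.8×10⁻⁶ × 178 = 0.002456.
1/(A₁E₁) + 1/(A₂E₂) = 1/(210×44×10³) + 1/(1650×209×10³) = 1.111×10⁻⁷ N⁻¹.
So P = 0.002456 / 1.111×10⁻⁷ = 22.1 kN.
σ_{steel} = P/A₂ = 22100/1650 = 13.4 MPa, compressive.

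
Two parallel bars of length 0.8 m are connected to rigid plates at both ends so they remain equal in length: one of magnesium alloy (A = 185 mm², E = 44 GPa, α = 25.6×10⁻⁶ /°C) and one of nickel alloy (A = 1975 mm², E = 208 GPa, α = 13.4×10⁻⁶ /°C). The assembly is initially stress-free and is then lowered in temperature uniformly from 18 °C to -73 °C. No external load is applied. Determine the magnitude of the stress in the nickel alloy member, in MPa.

Both members must finish at the same length. With the larger α, the magnesium alloy tends to over-contract; the plates restrain it, putting the magnesium alloy in tension and the nickel alloy in compression. With no external load the two internal forces are equal and opposite, magnitude P.
Setting the final lengths equal and cancelling L: (α₁ − α₂)ΔT = P/(A₁E₁) + P/(A₂E₂).
|α₁ − α₂|·ΔT = 12.2×10⁻⁶ × 91 = 0.00111.
1/(A₁E₁) + 1/(A₂E₂) = 1/(185×44×10³) + 1/(1975×208×10³) = 1.253×10⁻⁷ N⁻¹.
P = 0.00111 / 1.253×10⁻⁷ = 8861 N = 8.861 kN.
σ_{nickel alloy} = P/A₂ = 8861/1975 = 4.487 MPa, compressive.

σ ≈ 4.49 MPa (compressive)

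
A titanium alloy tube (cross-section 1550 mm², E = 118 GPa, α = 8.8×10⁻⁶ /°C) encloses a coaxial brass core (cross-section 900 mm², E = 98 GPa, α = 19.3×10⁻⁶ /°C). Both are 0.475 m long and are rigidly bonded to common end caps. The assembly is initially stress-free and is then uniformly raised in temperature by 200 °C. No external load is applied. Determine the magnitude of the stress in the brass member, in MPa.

Equilibrium of a rigid end plate with no external load gives equal and opposite internal forces ±P in the two members. Since α_{brass} > α_{titanium alloy}, heating drives the brass into compression and the titanium alloy into tension.
Setting the final lengths equal and cancelling L: (α₁ − α₂)ΔT = P/(A₁E₁) + P/(A₂E₂).
|α₁ − α₂|·ΔT = 10.5×10⁻⁶ × 200 = 0.0021.
1/(A₁E₁) + 1/(A₂E₂) = 1/(1550×118×10³) + 1/(900×98×10³) = 1.681×10⁻⁸ N⁻¹.
P = 0.0021 / 1.681×10⁻⁸ = 125000 N = 125 kN.
σ_{brass} = P/A₂ = 125000/900 = 138.8 MPa, compressive.

σ ≈ 139 MPa (compressive)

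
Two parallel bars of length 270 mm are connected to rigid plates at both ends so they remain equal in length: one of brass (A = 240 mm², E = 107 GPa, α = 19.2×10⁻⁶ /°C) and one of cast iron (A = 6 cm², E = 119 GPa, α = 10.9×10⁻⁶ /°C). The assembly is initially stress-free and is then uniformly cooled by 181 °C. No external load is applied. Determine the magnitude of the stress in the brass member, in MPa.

Equilibrium of a rigid end plate with no external load gives equal and opposite internal forces ±P in the two members. Since α_{brass} > α_{cast iron}, cooling drives the brass into tension and the cast iron into compression.
Compatibility of the two members (thermal + elastic change equal): (α₁ − α₂)ΔT = P·[1/(A₁E₁) + 1/(A₂E₂)].
|α₁ − α₂|·ΔT = 8.3×10⁻⁶ × 181 = 0.001502.
1/(A₁E₁) + 1/(A₂E₂) = 1/(240×107×10³) + 1/(600×119×10³) = 5.295×10⁻⁸ N⁻¹.
So P = 0.001502 / 5.295×10⁻⁸ = 28.37 kN.
σ_{brass} = P/A₁ = 28370/240 = 118.2 MPa, tensile.

σ ≈ 118 MPa (tensile)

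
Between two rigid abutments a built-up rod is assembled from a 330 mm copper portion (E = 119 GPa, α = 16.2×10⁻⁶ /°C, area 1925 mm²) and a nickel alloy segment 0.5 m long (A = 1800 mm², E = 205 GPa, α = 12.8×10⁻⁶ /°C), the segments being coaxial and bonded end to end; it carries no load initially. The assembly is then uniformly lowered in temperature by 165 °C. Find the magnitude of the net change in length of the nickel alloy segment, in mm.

If the supports were absent, the total length change would be Σ αᵢΔT Lᵢ = 16.2×10⁻⁶×165×330 + 12.8×10⁻⁶×165×500 = 1.938 mm.
The rigid supports impose zero overall length change; the single axial force P common to all segments must satisfy P Σ Lᵢ/(AᵢEᵢ) = δ_free.
Σ Lᵢ/(AᵢEᵢ) = 330/(1925×119×10³) + 500/(1800×205×10³) = 2.796×10⁻⁶ mm/N.
So P = 1.938 / 2.796×10⁻⁶ = 693.3 kN, tensile.
For the nickel alloy segment, free thermal change = 12.8×10⁻⁶×165×500 = 1.056 mm and elastic change from P = 693300×500/(1800×205×10³) = 0.9394 mm; these oppose, so the net change is 0.117 mm (segment shortens).

|ΔL| ≈ 0.117 mm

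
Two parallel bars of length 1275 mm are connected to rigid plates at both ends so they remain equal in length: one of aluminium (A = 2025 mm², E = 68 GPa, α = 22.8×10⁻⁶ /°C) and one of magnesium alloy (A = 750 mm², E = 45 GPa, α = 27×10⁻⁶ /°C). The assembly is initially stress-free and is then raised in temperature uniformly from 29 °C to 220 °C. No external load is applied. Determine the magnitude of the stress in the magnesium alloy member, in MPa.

σ ≈ 29 MPa (compressive)

Both members must finish at the same length. With the larger α, the magnesium alloy tends to over-expand; the plates restrain it, putting the magnesium alloy in compression and the aluminium in tension. With no external load the two internal forces are equal and opposite, magnitude P.
Equating the net (thermal + elastic) strains gives |α₁ − α₂|·ΔT = P·[1/(A₁E₁) + 1/(A₂E₂)].
|α₁ − α₂|·ΔT = 4.2×10⁻⁶ × 191 = 0.0008022.
1/(A₁E₁) + 1/(A₂E₂) = 1/(2025×68×10³) + 1/(750×45×10³) = 3.689×10⁻⁸ N⁻¹.
So P = 0.0008022 / 3.689×10⁻⁸ = 21.74 kN.
σ_{magnesium alloy} = P/A₂ = 21740/750 = 28.99 MPa, compressive.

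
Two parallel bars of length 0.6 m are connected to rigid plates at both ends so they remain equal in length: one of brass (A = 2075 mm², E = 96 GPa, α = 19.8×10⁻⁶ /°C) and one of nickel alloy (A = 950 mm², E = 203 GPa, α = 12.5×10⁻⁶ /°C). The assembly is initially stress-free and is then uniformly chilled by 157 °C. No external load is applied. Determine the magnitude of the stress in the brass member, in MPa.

Equilibrium of a rigid end plate with no external load gives equal and opposite internal forces ±P in the two members. Since α_{brass} > α_{nickel alloy}, cooling drives the brass into tension and the nickel alloy into compression.
Setting the final lengths equal and cancelling L: (α₁ − α₂)ΔT = P/(A₁E₁) + P/(A₂E₂).
|α₁ − α₂|·ΔT = 7.3×10⁻⁶ × 157 = 0.001146.
1/(A₁E₁) + 1/(A₂E₂) = 1/(2075×96×10³) + 1/(950×203×10³) = 1.021×10⁻⁸ N⁻¹.
P = 0.001146 / 1.021×10⁻⁸ = 112300 N = 112.3 kN.
σ_{brass} = P/A₁ = 112300/2075 = 54.12 MPa, tensile.

σ ≈ 54.1 MPa (tensile)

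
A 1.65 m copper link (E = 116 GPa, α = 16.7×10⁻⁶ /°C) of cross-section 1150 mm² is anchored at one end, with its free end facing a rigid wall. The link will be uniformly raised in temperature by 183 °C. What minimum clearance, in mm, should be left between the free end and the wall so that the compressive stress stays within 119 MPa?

With no wall the link would lengthen by αΔT L = 16.7×10⁻⁶ × 183 × 1650 = 5.043 mm.
A stress of 119 MPa corresponds to the wall pushing the link back by σL/E = 119×1650/(116×10³) = 1.693 mm.
So the gap has to take up the difference, g_min = δ_free − σL/E = 5.043 − 1.693 = 3.35 mm.

g ≈ 3.35 mm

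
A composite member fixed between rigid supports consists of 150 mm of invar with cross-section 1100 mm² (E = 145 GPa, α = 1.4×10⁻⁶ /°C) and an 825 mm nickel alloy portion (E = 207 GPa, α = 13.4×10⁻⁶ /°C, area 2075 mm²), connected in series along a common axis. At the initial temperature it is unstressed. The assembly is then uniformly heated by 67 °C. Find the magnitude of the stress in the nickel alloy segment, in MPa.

If the supports were absent, the total length change would be Σ αᵢΔT Lᵢ = 1.4×10⁻⁶×67×150 + 13.4×10⁻⁶×67×825 = 0.7548 mm.
The walls prevent any net length change, so an axial force P (same in every segment) develops. Compatibility: P · Σ Lᵢ/(AᵢEᵢ) = δ_free.
Σ Lᵢ/(AᵢEᵢ) = 150/(1100×145×10³) + 825/(2075×207×10³) = 2.861×10⁻⁶ mm/N.
P = 0.7548 / 2.861×10⁻⁶ = 263800 N = 263.8 kN, compressive.
σ_{nickel alloy} = P / A = 263800 / 2075 = 127.1 MPa.

σ ≈ 127 MPa (compressive)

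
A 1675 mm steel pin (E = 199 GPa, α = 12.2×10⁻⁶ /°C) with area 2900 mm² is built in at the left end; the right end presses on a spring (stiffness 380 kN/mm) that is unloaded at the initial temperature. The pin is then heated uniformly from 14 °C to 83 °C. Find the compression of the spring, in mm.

Free thermal expansion: δ_free = αΔT L = 12.2×10⁻⁶ × 69 × 1675 = 1.41 mm.
With a force P in the spring, the elastic change of the pin is PL/(AE) and that of the spring is P/k; compatibility requires their sum to equal δ_free.
P [ L/(AE) + 1/k ] = δ_free → P [ 1675/(2900×199×10³) + 1/(380×10³) ] = 1.41.
P = 1.41 / 5.534×10⁻⁶ = 254800 N.
Spring compression = P/k = 254800/(380×10³) = 0.6705 mm.

δ ≈ 0.671 mm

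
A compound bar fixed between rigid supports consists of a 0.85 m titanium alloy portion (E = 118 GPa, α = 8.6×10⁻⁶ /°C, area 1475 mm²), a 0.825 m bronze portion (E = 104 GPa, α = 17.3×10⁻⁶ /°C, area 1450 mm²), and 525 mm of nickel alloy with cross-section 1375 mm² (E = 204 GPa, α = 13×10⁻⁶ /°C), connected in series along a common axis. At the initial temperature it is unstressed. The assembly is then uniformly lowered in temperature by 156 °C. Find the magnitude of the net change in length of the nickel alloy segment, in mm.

|ΔL| ≈ 0.386 mm

With the walls removed the bar would change length by δ_free = Σ αᵢΔT Lᵢ = 8.6×10⁻⁶×156×850 + 17.3×10⁻⁶×156×825 + 13×10⁻⁶×156×525 = 4.432 mm.
The rigid supports impose zero overall length change; the single axial force P common to all segments must satisfy P Σ Lᵢ/(AᵢEᵢ) = δ_free.
The series flexibility is Σ Lᵢ/(AᵢEᵢ) = 850/(1475×118×10³) + 825/(1450×104×10³) + 525/(1375×204×10³) = 1.223×10⁻⁵ mm/N.
Hence P = δ_free / Σ(L/AE) = 4.432/1.223×10⁻⁵ = 362.5 kN (tensile).
For the nickel alloy segment, free thermal change = 13×10⁻⁶×156×525 = 1.065 mm and elastic change from P = 362500×525/(1375×204×10³) = 0.6784 mm; these oppose, so the net change is 0.386 mm (segment shortens).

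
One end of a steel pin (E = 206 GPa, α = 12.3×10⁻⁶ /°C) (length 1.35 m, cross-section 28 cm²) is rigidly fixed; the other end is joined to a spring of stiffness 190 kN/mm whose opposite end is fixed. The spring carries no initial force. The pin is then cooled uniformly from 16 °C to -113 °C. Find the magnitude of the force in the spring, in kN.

The unrestrained thermal change is αΔT L = 12.3×10⁻⁶ × 129 × 1350 = 2.142 mm.
With a force P in the spring, the elastic change of the pin is PL/(AE) and that of the spring is P/k; compatibility requires their sum to equal δ_free.
So P = δ_free / [L/(AE) + 1/k] = 2.142 / [ 1350/(2800×206×10³) + 1/(190×10³) ].
P = 2.142 / 7.604×10⁻⁶ = 281700 N.

P ≈ 282 kN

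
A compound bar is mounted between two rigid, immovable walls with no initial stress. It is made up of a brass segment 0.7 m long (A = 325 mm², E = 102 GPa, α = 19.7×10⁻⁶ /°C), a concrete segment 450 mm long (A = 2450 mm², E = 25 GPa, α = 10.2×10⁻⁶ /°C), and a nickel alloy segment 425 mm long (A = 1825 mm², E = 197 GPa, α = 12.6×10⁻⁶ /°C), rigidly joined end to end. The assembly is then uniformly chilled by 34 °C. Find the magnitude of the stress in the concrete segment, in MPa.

σ ≈ 11.1 MPa (tensile)

With the walls removed the bar would change length by δ_free = Σ αᵢΔT Lᵢ = 19.7×10⁻⁶×34×700 + 10.2×10⁻⁶×34×450 + 12.6×10⁻⁶×34×425 = 0.807 mm.
The rigid supports impose zero overall length change; the single axial force P common to all segments must satisfy P Σ Lᵢ/(AᵢEᵢ) = δ_free.
Σ Lᵢ/(AᵢEᵢ) = 700/(325×102×10³) + 450/(2450×25×10³) + 425/(1825×197×10³) = 2.965×10⁻⁵ mm/N.
Hence P = δ_free / Σ(L/AE) = 0.807/2.965×10⁻⁵ = 27.22 kN (tensile).
σ_{concrete} = P / A = 27220 / 2450 = 11.11 MPa.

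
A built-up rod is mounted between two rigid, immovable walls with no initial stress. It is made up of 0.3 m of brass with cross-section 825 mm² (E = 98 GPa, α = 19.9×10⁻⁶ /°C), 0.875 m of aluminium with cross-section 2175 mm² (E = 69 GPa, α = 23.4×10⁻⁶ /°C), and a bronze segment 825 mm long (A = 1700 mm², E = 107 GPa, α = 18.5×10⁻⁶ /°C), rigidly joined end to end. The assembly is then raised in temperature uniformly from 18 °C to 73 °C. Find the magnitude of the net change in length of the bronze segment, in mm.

|ΔL| ≈ 0.1 mm

Free thermal expansion of the whole bar: Σ αᵢΔT Lᵢ = 19.9×10⁻⁶×55×300 + 23.4×10⁻⁶×55×875 + 18.5×10⁻⁶×55×825 = 2.294 mm.
The walls prevent any net length change, so an axial force P (same in every segment) develops. Compatibility: P · Σ Lᵢ/(AᵢEᵢ) = δ_free.
The series flexibility is Σ Lᵢ/(AᵢEᵢ) = 300/(825×98×10³) + 875/(2175×69×10³) + 825/(1700×107×10³) = 1.408×10⁻⁵ mm/N.
Hence P = δ_free / Σ(L/AE) = 2.294/1.408×10⁻⁵ = 163 kN (compressive).
For the bronze segment, free thermal change = 18.5×10⁻⁶×55×825 = 0.8394 mm and elastic change from P = 163000×825/(1700×107×10³) = 0.7391 mm; these oppose, so the net change is 0.1 mm (segment lengthens).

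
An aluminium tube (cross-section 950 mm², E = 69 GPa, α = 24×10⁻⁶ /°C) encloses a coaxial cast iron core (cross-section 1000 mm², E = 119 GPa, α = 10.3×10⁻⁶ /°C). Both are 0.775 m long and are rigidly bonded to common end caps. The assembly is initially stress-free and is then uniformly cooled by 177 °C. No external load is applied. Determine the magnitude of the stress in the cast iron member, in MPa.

The aluminium has the larger α, so on cooling it would change length more than the cast iron if both were free. The rigid plates force a common final length, so the aluminium is put into tension and the cast iron into compression, with equal and opposite forces P (no external load).
Compatibility of the two members (thermal + elastic change equal): (α₁ − α₂)ΔT = P·[1/(A₁E₁) + 1/(A₂E₂)].
|α₁ − α₂|·ΔT = 13.7×10⁻⁶ × 177 = 0.002425.
1/(A₁E₁) + 1/(A₂E₂) = 1/(950×69×10³) + 1/(1000×119×10³) = 2.366×10⁻⁸ N⁻¹.
P = 0.002425 / 2.366×10⁻⁸ = 102500 N = 102.5 kN.
σ_{cast iron} = P/A₂ = 102500/1000 = 102.5 MPa, compressive.

σ ≈ 102 MPa (compressive)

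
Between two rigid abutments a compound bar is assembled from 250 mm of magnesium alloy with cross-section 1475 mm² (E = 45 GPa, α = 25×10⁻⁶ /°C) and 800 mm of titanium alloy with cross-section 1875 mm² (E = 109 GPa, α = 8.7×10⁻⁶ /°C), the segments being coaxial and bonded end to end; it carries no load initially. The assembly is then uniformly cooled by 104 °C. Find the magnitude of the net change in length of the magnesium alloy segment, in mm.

Free thermal contraction of the whole bar: Σ αᵢΔT Lᵢ = 25×10⁻⁶×104×250 + 8.7×10⁻⁶×104×800 = 1.374 mm.
Since the ends are fixed, an axial force P builds up, equal in every segment, with P · Σ Lᵢ/(AᵢEᵢ) = δ_free.
The series flexibility is Σ Lᵢ/(AᵢEᵢ) = 250/(1475×45×10³) + 800/(1875×109×10³) = 7.681×10⁻⁶ mm/N.
So P = 1.374 / 7.681×10⁻⁶ = 178.9 kN, tensile.
For the magnesium alloy segment, free thermal change = 25×10⁻⁶×104×250 = 0.65 mm and elastic change from P = 178900×250/(1475×45×10³) = 0.6737 mm; these oppose, so the net change is 0.0237 mm (segment lengthens).

|ΔL| ≈ 0.0237 mm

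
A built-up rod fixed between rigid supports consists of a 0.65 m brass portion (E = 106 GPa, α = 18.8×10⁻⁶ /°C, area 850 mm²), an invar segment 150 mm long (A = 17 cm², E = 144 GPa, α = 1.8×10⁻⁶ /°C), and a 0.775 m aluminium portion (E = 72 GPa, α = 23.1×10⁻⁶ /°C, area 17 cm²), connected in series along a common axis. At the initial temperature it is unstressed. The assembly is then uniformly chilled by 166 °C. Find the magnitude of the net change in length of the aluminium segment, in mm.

|ΔL| ≈ 0.716 mm

If the supports were absent, the total length change would be Σ αᵢΔT Lᵢ = 18.8×10⁻⁶×166×650 + 1.8×10⁻⁶×166×150 + 23.1×10⁻⁶×166×775 = 5.045 mm.
Since the ends are fixed, an axial force P builds up, equal in every segment, with P · Σ Lᵢ/(AᵢEᵢ) = δ_free.
The series flexibility is Σ Lᵢ/(AᵢEᵢ) = 650/(850×106×10³) + 150/(1700×144×10³) + 775/(1700×72×10³) = 1.416×10⁻⁵ mm/N.
Hence P = δ_free / Σ(L/AE) = 5.045/1.416×10⁻⁵ = 356.3 kN (tensile).
For the aluminium segment, free thermal change = 23.1×10⁻⁶×166×775 = 2.972 mm and elastic change from P = 356300×775/(1700×72×10³) = 2.256 mm; these oppose, so the net change is 0.716 mm (segment shortens).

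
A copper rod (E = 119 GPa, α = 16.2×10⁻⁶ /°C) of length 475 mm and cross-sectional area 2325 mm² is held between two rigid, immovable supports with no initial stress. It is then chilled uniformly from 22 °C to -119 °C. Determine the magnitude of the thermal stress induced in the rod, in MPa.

The supports are rigid, so the total axial strain is zero. The restrained thermal strain is ε = αΔT = 16.2×10⁻⁶ × 141 = 2284.2×10⁻⁶.
σ = EαΔT = 119×10³ × 16.2×10⁻⁶ × 141 = 271.8 MPa (tensile; the rod is trying to contract).

σ ≈ 272 MPa (tensile)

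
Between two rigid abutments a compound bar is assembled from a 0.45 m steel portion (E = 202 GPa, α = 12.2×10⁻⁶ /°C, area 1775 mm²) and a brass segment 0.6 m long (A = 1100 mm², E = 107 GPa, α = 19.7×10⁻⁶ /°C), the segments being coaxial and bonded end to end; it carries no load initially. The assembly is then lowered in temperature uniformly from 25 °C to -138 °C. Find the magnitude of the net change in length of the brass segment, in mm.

With the walls removed the bar would change length by δ_free = Σ αᵢΔT Lᵢ = 12.2×10⁻⁶×163×450 + 19.7×10⁻⁶×163×600 = 2.822 mm.
Since the ends are fixed, an axial force P builds up, equal in every segment, with P · Σ Lᵢ/(AᵢEᵢ) = δ_free.
The series flexibility is Σ Lᵢ/(AᵢEᵢ) = 450/(1775×202×10³) + 600/(1100×107×10³) = 6.353×10⁻⁶ mm/N.
P = 2.822 / 6.353×10⁻⁶ = 444100 N = 444.1 kN, tensile.
For the brass segment, free thermal change = 19.7×10⁻⁶×163×600 = 1.927 mm and elastic change from P = 444100×600/(1100×107×10³) = 2.264 mm; these oppose, so the net change is 0.337 mm (segment lengthens).

|ΔL| ≈ 0.337 mm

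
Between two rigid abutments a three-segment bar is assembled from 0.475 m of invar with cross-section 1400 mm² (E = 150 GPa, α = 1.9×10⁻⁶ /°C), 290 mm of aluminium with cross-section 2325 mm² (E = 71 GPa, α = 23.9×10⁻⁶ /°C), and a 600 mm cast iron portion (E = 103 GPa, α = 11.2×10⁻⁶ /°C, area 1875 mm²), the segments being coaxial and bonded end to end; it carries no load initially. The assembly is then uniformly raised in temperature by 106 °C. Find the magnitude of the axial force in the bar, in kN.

P ≈ 217 kN (compressive)

If the supports were absent, the total length change would be Σ αᵢΔT Lᵢ = 1.9×10⁻⁶×106×475 + 23.9×10⁻⁶×106×290 + 11.2×10⁻⁶×106×600 = 1.543 mm.
The rigid supports impose zero overall length change; the single axial force P common to all segments must satisfy P Σ Lᵢ/(AᵢEᵢ) = δ_free.
The series flexibility is Σ Lᵢ/(AᵢEᵢ) = 475/(1400×150×10³) + 290/(2325×71×10³) + 600/(1875×103×10³) = 7.125×10⁻⁶ mm/N.
Hence P = δ_free / Σ(L/AE) = 1.543/7.125×10⁻⁶ = 216.5 kN (compressive).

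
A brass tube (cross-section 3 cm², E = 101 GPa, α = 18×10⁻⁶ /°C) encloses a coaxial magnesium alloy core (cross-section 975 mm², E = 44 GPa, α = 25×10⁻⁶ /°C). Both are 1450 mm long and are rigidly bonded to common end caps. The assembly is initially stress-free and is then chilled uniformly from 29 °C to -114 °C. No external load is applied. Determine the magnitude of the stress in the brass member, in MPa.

σ ≈ 59.3 MPa (compressive)

The magnesium alloy has the larger α, so on cooling it would change length more than the brass if both were free. The rigid plates force a common final length, so the magnesium alloy is put into tension and the brass into compression, with equal and opposite forces P (no external load).
Compatibility of the two members (thermal + elastic change equal): (α₁ − α₂)ΔT = P·[1/(A₁E₁) + 1/(A₂E₂)].
|α₁ − α₂|·ΔT = 7×10⁻⁶ × 143 = 0.001001.
1/(A₁E₁) + 1/(A₂E₂) = 1/(300×101×10³) + 1/(975×44×10³) = 5.631×10⁻⁸ N⁻¹.
P = 0.001001 / 5.631×10⁻⁸ = 17780 N = 17.78 kN.
σ_{brass} = P/A₁ = 17780/300 = 59.25 MPa, compressive.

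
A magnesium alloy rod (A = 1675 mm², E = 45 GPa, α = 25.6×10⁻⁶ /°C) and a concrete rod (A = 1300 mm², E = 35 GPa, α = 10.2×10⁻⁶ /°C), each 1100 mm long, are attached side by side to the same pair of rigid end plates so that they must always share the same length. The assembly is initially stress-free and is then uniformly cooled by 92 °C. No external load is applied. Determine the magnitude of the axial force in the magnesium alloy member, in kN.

Both members must finish at the same length. With the larger α, the magnesium alloy tends to over-contract; the plates restrain it, putting the magnesium alloy in tension and the concrete in compression. With no external load the two internal forces are equal and opposite, magnitude P.
Setting the final lengths equal and cancelling L: (α₁ − α₂)ΔT = P/(A₁E₁) + P/(A₂E₂).
|α₁ − α₂|·ΔT = 15.4×10⁻⁶ × 92 = 0.001417.
1/(A₁E₁) + 1/(A₂E₂) = 1/(1675×45×10³) + 1/(1300×35×10³) = 3.525×10⁻⁸ N⁻¹.
So P = 0.001417 / 3.525×10⁻⁸ = 40.2 kN.

P ≈ 40.2 kN (tensile in the magnesium alloy)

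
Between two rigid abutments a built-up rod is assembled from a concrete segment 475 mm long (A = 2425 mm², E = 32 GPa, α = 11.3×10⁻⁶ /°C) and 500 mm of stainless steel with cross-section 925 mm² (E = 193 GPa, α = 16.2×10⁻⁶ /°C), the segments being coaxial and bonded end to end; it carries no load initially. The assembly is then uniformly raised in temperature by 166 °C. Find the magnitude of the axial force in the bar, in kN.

P ≈ 251 kN (compressive)

If the supports were absent, the total length change would be Σ αᵢΔT Lᵢ = 11.3×10⁻⁶×166×475 + 16.2×10⁻⁶×166×500 = 2.236 mm.
The rigid supports impose zero overall length change; the single axial force P common to all segments must satisfy P Σ Lᵢ/(AᵢEᵢ) = δ_free.
Σ Lᵢ/(AᵢEᵢ) = 475/(2425×32×10³) + 500/(925×193×10³) = 8.922×10⁻⁶ mm/N.
Hence P = δ_free / Σ(L/AE) = 2.236/8.922×10⁻⁶ = 250.6 kN (compressive).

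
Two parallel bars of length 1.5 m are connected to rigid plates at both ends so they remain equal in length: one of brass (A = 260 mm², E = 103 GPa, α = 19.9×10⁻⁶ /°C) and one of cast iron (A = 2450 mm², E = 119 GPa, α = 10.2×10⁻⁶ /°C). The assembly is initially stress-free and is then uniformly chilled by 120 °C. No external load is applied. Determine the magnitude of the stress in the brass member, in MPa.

Equilibrium of a rigid end plate with no external load gives equal and opposite internal forces ±P in the two members. Since α_{brass} > α_{cast iron}, cooling drives the brass into tension and the cast iron into compression.
Compatibility of the two members (thermal + elastic change equal): (α₁ − α₂)ΔT = P·[1/(A₁E₁) + 1/(A₂E₂)].
|α₁ − α₂|·ΔT = 9.7×10⁻⁶ × 120 = 0.001164.
1/(A₁E₁) + 1/(A₂E₂) = 1/(260×103×10³) + 1/(2450×119×10³) = 4.077×10⁻⁸ N⁻¹.
So P = 0.001164 / 4.077×10⁻⁸ = 28.55 kN.
σ_{brass} = P/A₁ = 28550/260 = 109.8 MPa, tensile.

σ ≈ 110 MPa (tensile)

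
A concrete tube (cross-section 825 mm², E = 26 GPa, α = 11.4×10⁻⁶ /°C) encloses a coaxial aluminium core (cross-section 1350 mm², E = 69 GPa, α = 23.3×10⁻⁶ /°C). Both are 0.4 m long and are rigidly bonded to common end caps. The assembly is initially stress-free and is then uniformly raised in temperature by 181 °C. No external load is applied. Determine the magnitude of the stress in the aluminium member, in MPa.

σ ≈ 27.8 MPa (compressive)

Equilibrium of a rigid end plate with no external load gives equal and opposite internal forces ±P in the two members. Since α_{aluminium} > α_{concrete}, heating drives the aluminium into compression and the concrete into tension.
Compatibility of the two members (thermal + elastic change equal): (α₁ − α₂)ΔT = P·[1/(A₁E₁) + 1/(A₂E₂)].
|α₁ − α₂|·ΔT = 11.9×10⁻⁶ × 181 = 0.002154.
1/(A₁E₁) + 1/(A₂E₂) = 1/(825×26×10³) + 1/(1350×69×10³) = 5.736×10⁻⁸ N⁻¹.
So P = 0.002154 / 5.736×10⁻⁸ = 37.55 kN.
σ_{aluminium} = P/A₂ = 37550/1350 = 27.82 MPa, compressive.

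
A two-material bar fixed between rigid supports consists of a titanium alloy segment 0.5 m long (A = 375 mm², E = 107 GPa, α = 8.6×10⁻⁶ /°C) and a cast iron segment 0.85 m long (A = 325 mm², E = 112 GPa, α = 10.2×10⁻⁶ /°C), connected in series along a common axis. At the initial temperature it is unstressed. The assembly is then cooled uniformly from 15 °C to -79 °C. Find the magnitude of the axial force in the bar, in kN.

P ≈ 34 kN (tensile)

With the walls removed the bar would change length by δ_free = Σ αᵢΔT Lᵢ = 8.6×10⁻⁶×94×500 + 10.2×10⁻⁶×94×850 = 1.219 mm.
Since the ends are fixed, an axial force P builds up, equal in every segment, with P · Σ Lᵢ/(AᵢEᵢ) = δ_free.
Σ Lᵢ/(AᵢEᵢ) = 500/(375×107×10³) + 850/(325×112×10³) = 3.581×10⁻⁵ mm/N.
So P = 1.219 / 3.581×10⁻⁵ = 34.04 kN, tensile.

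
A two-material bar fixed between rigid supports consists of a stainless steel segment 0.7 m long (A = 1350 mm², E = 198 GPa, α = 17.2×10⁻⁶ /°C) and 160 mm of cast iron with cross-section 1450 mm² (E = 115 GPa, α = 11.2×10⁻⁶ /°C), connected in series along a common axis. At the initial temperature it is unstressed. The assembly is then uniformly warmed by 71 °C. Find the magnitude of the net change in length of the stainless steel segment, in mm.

Free thermal expansion of the whole bar: Σ αᵢΔT Lᵢ = 17.2×10⁻⁶×71×700 + 11.2×10⁻⁶×71×160 = 0.9821 mm.
The rigid supports impose zero overall length change; the single axial force P common to all segments must satisfy P Σ Lᵢ/(AᵢEᵢ) = δ_free.
The series flexibility is Σ Lᵢ/(AᵢEᵢ) = 700/(1350×198×10³) + 160/(1450×115×10³) = 3.578×10⁻⁶ mm/N.
P = 0.9821 / 3.578×10⁻⁶ = 274500 N = 274.5 kN, compressive.
For the stainless steel segment, free thermal change = 17.2×10⁻⁶×71×700 = 0.8548 mm and elastic change from P = 274500×700/(1350×198×10³) = 0.7187 mm; these oppose, so the net change is 0.136 mm (segment lengthens).

|ΔL| ≈ 0.136 mm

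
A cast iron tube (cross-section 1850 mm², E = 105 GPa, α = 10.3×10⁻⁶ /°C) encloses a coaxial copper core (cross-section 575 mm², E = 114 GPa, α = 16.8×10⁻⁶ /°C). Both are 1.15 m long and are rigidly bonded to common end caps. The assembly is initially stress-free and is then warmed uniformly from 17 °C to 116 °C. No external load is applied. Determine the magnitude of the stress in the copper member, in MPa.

σ ≈ 54.8 MPa (compressive)

The copper has the larger α, so on heating it would change length more than the cast iron if both were free. The rigid plates force a common final length, so the copper is put into compression and the cast iron into tension, with equal and opposite forces P (no external load).
Compatibility of the two members (thermal + elastic change equal): (α₁ − α₂)ΔT = P·[1/(A₁E₁) + 1/(A₂E₂)].
|α₁ − α₂|·ΔT = 6.5×10⁻⁶ × 99 = 0.0006435.
1/(A₁E₁) + 1/(A₂E₂) = 1/(1850×105×10³) + 1/(575×114×10³) = 2.04×10⁻⁸ N⁻¹.
So P = 0.0006435 / 2.04×10⁻⁸ = 31.54 kN.
σ_{copper} = P/A₂ = 31540/575 = 54.85 MPa, compressive.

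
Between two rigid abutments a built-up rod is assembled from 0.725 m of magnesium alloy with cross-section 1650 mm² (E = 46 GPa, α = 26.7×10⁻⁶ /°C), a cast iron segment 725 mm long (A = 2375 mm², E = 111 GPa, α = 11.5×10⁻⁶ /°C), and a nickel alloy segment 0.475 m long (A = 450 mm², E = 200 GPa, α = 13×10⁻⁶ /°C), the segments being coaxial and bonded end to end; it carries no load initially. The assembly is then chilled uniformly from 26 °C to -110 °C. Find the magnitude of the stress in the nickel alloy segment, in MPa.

With the walls removed the bar would change length by δ_free = Σ αᵢΔT Lᵢ = 26.7×10⁻⁶×136×725 + 11.5×10⁻⁶×136×725 + 13×10⁻⁶×136×475 = 4.606 mm.
The walls prevent any net length change, so an axial force P (same in every segment) develops. Compatibility: P · Σ Lᵢ/(AᵢEᵢ) = δ_free.
The series flexibility is Σ Lᵢ/(AᵢEᵢ) = 725/(1650×46×10³) + 725/(2375×111×10³) + 475/(450×200×10³) = 1.758×10⁻⁵ mm/N.
So P = 4.606 / 1.758×10⁻⁵ = 262 kN, tensile.
σ_{nickel alloy} = P / A = 262000 / 450 = 582.3 MPa.

σ ≈ 582 MPa (tensile)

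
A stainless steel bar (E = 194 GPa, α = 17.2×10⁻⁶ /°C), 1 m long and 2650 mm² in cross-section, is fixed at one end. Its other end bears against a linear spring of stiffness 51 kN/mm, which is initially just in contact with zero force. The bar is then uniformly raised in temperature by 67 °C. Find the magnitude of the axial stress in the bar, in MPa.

σ ≈ 20.2 MPa (compressive)

The unrestrained thermal change is αΔT L = 17.2×10⁻⁶ × 67 × 1000 = 1.152 mm.
Let P be the compressive force at the spring. The bar shortens elastically by PL/(AE) and the spring compresses by P/k; together these equal δ_free.
P [ L/(AE) + 1/k ] = δ_free → P [ 1000/(2650×194×10³) + 1/(51×10³) ] = 1.152.
P = 1.152 / 2.155×10⁻⁵ = 53470 N.
σ = P/A = 53470/2650 = 20.18 MPa.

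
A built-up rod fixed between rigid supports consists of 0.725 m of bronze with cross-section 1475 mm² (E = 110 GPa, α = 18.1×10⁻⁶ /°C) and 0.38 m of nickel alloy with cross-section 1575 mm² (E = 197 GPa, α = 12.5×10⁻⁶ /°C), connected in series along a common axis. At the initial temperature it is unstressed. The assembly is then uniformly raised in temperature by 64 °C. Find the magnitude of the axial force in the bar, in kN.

If the supports were absent, the total length change would be Σ αᵢΔT Lᵢ = 18.1×10⁻⁶×64×725 + 12.5×10⁻⁶×64×380 = 1.144 mm.
The walls prevent any net length change, so an axial force P (same in every segment) develops. Compatibility: P · Σ Lᵢ/(AᵢEᵢ) = δ_free.
The series flexibility is Σ Lᵢ/(AᵢEᵢ) = 725/(1475×110×10³) + 380/(1575×197×10³) = 5.693×10⁻⁶ mm/N.
Hence P = δ_free / Σ(L/AE) = 1.144/5.693×10⁻⁶ = 200.9 kN (compressive).

P ≈ 201 kN (compressive)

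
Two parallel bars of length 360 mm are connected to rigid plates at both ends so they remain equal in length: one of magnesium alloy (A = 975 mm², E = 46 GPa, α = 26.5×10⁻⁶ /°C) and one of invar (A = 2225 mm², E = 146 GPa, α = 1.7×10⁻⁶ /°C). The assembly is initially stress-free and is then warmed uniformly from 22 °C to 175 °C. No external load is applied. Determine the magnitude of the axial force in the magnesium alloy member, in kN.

Equilibrium of a rigid end plate with no external load gives equal and opposite internal forces ±P in the two members. Since α_{magnesium alloy} > α_{invar}, heating drives the magnesium alloy into compression and the invar into tension.
Setting the final lengths equal and cancelling L: (α₁ − α₂)ΔT = P/(A₁E₁) + P/(A₂E₂).
|α₁ − α₂|·ΔT = 24.8×10⁻⁶ × 153 = 0.003794.
1/(A₁E₁) + 1/(A₂E₂) = 1/(975×46×10³) + 1/(2225×146×10³) = 2.537×10⁻⁸ N⁻¹.
So P = 0.003794 / 2.537×10⁻⁸ = 149.5 kN.

P ≈ 150 kN (compressive in the magnesium alloy)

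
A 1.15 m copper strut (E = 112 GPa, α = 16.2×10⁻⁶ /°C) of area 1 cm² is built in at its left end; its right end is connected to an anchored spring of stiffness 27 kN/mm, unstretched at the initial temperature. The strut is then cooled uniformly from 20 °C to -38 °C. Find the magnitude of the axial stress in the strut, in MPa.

σ ≈ 77.3 MPa (tensile)

Free thermal contraction: δ_free = αΔT L = 16.2×10⁻⁶ × 58 × 1150 = 1.081 mm.
Let P be the tensile force in the spring. The strut extends elastically by PL/(AE) and the spring stretches by P/k; together these equal δ_free.
P [ L/(AE) + 1/k ] = δ_free → P [ 1150/(100×112×10³) + 1/(27×10³) ] = 1.081.
P = 1.081 / 0.0001397 = 7734 N.
σ = P/A = 7734/100 = 77.34 MPa.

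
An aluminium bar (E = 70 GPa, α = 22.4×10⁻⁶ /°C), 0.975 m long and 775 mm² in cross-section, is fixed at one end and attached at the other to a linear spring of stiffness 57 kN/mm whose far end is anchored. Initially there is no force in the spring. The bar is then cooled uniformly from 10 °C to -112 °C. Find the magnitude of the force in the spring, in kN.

If the spring were absent the bar would shorten by αΔT L = 22.4×10⁻⁶ × 122 × 975 = 2.664 mm.
With a force P in the spring, the elastic change of the bar is PL/(AE) and that of the spring is P/k; compatibility requires their sum to equal δ_free.
P [ L/(AE) + 1/k ] = δ_free → P [ 975/(775×70×10³) + 1/(57×10³) ] = 2.664.
P = 2.664 / 3.552×10⁻⁵ = 75020 N.

P ≈ 75 kN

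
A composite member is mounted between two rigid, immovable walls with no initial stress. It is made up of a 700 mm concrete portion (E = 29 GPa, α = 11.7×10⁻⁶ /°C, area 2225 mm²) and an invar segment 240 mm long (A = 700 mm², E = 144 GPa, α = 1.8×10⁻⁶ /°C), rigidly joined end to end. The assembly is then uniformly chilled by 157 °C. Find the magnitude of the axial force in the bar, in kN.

P ≈ 102 kN (tensile)

If the supports were absent, the total length change would be Σ αᵢΔT Lᵢ = 11.7×10⁻⁶×157×700 + 1.8×10⁻⁶×157×240 = 1.354 mm.
Since the ends are fixed, an axial force P builds up, equal in every segment, with P · Σ Lᵢ/(AᵢEᵢ) = δ_free.
The series flexibility is Σ Lᵢ/(AᵢEᵢ) = 700/(2225×29×10³) + 240/(700×144×10³) = 1.323×10⁻⁵ mm/N.
Hence P = δ_free / Σ(L/AE) = 1.354/1.323×10⁻⁵ = 102.3 kN (tensile).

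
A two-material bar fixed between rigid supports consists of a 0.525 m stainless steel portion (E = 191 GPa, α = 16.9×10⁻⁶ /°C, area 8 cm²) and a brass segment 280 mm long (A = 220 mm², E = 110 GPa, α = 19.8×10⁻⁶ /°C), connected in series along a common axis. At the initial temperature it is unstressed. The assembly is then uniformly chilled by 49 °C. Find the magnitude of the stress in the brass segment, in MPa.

Free thermal contraction of the whole bar: Σ αᵢΔT Lᵢ = 16.9×10⁻⁶×49×525 + 19.8×10⁻⁶×49×280 = 0.7064 mm.
The rigid supports impose zero overall length change; the single axial force P common to all segments must satisfy P Σ Lᵢ/(AᵢEᵢ) = δ_free.
The series flexibility is Σ Lᵢ/(AᵢEᵢ) = 525/(800×191×10³) + 280/(220×110×10³) = 1.501×10⁻⁵ mm/N.
Hence P = δ_free / Σ(L/AE) = 0.7064/1.501×10⁻⁵ = 47.07 kN (tensile).
σ_{brass} = P / A = 47070 / 220 = 214 MPa.

σ ≈ 214 MPa (tensile)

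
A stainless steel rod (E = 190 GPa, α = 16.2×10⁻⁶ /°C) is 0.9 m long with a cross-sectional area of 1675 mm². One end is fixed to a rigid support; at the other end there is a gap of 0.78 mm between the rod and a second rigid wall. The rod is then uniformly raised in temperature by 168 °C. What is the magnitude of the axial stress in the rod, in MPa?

If the wall were absent the rod would grow by αΔT L = 16.2×10⁻⁶ × 168 × 900 = 2.449 mm.
The gap closes (δ_free > 0.78 mm) and the wall then resists a further 2.449 − 0.78 = 1.669 mm of expansion.
That suppressed elongation corresponds to σ = E·Δ/L = 190×10³ × 1.669/900 = 352.4 MPa.

σ ≈ 352 MPa (compressive)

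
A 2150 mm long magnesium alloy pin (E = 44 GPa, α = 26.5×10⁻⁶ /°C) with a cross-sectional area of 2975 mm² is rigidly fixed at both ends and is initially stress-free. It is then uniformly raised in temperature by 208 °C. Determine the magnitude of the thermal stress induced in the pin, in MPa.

With length fixed, the mechanical strain must cancel the thermal strain αΔT = 26.5×10⁻⁶ × 208 = 5512×10⁻⁶.
σ = EαΔT = 44×10³ × 26.5×10⁻⁶ × 208 = 242.5 MPa (compressive; the pin is trying to expand).

σ ≈ 243 MPa (compressive)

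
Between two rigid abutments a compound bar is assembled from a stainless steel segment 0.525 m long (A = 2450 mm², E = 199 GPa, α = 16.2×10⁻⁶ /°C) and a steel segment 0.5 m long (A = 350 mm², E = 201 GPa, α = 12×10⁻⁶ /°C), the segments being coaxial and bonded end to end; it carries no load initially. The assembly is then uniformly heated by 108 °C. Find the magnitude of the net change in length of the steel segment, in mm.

With the walls removed the bar would change length by δ_free = Σ αᵢΔT Lᵢ = 16.2×10⁻⁶×108×525 + 12×10⁻⁶×108×500 = 1.567 mm.
The walls prevent any net length change, so an axial force P (same in every segment) develops. Compatibility: P · Σ Lᵢ/(AᵢEᵢ) = δ_free.
Σ Lᵢ/(AᵢEᵢ) = 525/(2450×199×10³) + 500/(350×201×10³) = 8.184×10⁻⁶ mm/N.
P = 1.567 / 8.184×10⁻⁶ = 191400 N = 191.4 kN, compressive.
For the steel segment, free thermal change = 12×10⁻⁶×108×500 = 0.648 mm and elastic change from P = 191400×500/(350×201×10³) = 1.36 mm; these oppose, so the net change is 0.712 mm (segment shortens).

|ΔL| ≈ 0.712 mm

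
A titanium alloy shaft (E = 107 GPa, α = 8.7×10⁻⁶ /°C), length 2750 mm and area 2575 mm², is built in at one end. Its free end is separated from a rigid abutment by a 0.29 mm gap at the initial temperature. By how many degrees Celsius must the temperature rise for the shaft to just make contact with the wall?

Contact occurs when the free expansion equals the gap: αΔT L = 0.29 mm.
ΔT = 0.29 / (8.7×10⁻⁶ × 2750) = 12.12 °C.

ΔT ≈ 12.1 °C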